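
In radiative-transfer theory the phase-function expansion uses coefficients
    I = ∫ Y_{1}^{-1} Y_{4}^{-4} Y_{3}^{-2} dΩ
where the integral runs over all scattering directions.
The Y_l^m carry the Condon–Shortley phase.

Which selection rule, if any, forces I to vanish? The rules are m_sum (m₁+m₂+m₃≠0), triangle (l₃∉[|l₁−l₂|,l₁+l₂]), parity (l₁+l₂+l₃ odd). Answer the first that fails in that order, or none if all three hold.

azimuthal sum: -1 − 4 − 2 = -7  ✗
3 ≤ 3 ≤ 5 (triangle on l)
L = 1 + 4 + 3 = 8 (even)

m_sum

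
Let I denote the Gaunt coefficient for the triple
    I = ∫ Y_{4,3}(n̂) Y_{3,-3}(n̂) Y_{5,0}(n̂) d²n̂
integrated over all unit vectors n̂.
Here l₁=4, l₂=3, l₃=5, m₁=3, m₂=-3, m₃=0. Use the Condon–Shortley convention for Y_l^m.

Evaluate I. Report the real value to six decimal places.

-0.098140

m-sum 0 ✓  L=12 even ✓  1≤5≤7 ✓
Π(2lᵢ+1) = 9×7×11 = 693
triangle coeff Δ(4,3,5) = 1/180180
Σ_t [0,2]: t=0:+1/576 t=1:−1/144 t=2:+1/576 = -1/288
(3j)²=20/1001 [(4 3 5; 0 0 0)], sign=+1
Σ_t [0,0]: t=0:+1/5760 = 1/5760
(3j)²=5/572 [(4 3 5; 3 -3 0)], sign=-1
⇒ 4πI² = 225/1859
I = (-1)√(225/1859/(4π)) = -0.09814013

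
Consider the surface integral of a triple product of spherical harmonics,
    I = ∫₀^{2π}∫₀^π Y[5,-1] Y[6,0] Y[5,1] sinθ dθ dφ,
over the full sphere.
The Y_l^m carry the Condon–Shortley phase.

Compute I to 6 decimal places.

-0.036818

Rules hold: Σm=0, L=16 even, 1≤5≤11.
N = 11·13·11 = 1573
Δ = 6!·4!·6!/17! = 1/28588560
Racah Σ t=1..5: t=1:−1/345600 t=2:+1/13824 t=3:−1/5184 t=4:+1/13824 t=5:−1/345600 = -7/129600
⇒ 3j(5 6 5; 0 0 0)² = 80/7293, sgn +1
Racah Σ t=2..6: t=2:+1/55296 t=3:−1/7776 t=4:+1/9216 t=5:−1/86400 t=6:+1/12441600 = -7/518400
⇒ 3j(5 6 5; -1 0 1)² = 12/12155, sgn -1
4πI² = N·(3j₀)²·(3jₘ)² = 64/3757
I = -1·√(0.0170349/4π) = -0.03681836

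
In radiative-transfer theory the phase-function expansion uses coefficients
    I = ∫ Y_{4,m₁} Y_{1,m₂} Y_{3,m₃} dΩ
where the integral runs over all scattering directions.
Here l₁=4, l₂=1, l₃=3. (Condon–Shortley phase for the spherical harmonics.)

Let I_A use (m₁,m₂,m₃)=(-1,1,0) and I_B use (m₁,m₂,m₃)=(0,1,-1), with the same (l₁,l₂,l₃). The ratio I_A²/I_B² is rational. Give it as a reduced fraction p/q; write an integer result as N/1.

5/3

Same 4,1,3: normalisation and zero-m 3j drop out of the ratio.
A: Δ: 2! 6! 0! / 9! → 1/252; sum: t=2:+1/72 = 1/72; 3j²(4 1 3; -1 1 0) = Δ·Π!·Σ² = 5/126  (sign -1)
B: Δ: 2! 6! 0! / 9! → 1/252; sum: t=2:+1/96 = 1/96; 3j²(4 1 3; 0 1 -1) = Δ·Π!·Σ² = 1/42  (sign +1)
I_A²/I_B² = (5/126)/(1/42) = 5/3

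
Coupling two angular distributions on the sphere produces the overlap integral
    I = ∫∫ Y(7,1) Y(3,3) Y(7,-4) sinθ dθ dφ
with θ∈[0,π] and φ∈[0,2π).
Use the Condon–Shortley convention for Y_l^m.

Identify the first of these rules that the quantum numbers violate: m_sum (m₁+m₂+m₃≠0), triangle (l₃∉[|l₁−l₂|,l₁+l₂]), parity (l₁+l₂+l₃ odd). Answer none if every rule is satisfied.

parity

m₁+m₂+m₃ = 1 + 3 − 4 = 0  ✓
triangle: |7−3|=4 ≤ l₃=7 ≤ 7+3=10  ✓
parity: l₁+l₂+l₃ = 17 is odd  ✗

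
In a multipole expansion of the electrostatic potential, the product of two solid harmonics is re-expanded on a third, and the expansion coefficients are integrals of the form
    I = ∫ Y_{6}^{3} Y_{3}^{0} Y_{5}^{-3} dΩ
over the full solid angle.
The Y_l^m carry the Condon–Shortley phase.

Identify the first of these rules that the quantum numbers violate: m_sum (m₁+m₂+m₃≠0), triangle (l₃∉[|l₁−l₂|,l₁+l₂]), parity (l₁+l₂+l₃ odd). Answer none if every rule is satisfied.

none

Σmᵢ = 0  ✓
l₃∈[|l₁−l₂|,l₁+l₂]=[3,9], have l₃=5  ✓
Σlᵢ = 14 ⇒ even  ✓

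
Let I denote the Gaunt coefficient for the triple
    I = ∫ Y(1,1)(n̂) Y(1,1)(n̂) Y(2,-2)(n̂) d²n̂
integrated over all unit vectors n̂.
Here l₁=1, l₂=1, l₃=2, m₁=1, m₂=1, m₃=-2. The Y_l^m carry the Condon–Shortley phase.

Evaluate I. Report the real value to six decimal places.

0.309019

m-sum 0 ✓  L=4 even ✓  0≤2≤2 ✓
Π(2lᵢ+1) = 3×3×5 = 45
triangle coeff Δ(1,1,2) = 1/30
Σ_t [0,0]: t=0:+1/1 = 1/1
(3j)²=2/15 [(1 1 2; 0 0 0)], sign=+1
Σ_t [0,0]: t=0:+1/4 = 1/4
(3j)²=1/5 [(1 1 2; 1 1 -2)], sign=+1
⇒ 4πI² = 6/5
I = (+1)√(6/5/(4π)) = 0.30901936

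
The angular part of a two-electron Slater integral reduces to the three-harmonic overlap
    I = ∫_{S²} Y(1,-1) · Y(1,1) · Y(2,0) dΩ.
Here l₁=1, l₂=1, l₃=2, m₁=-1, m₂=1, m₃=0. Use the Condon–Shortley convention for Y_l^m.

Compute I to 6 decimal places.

0.126157

Rules hold: Σm=0, L=4 even, 0≤2≤2.
N = 3·3·5 = 45
Δ = 0!·2!·2!/5! = 1/30
Racah Σ t=0..0: t=0:+1/1 = 1/1
⇒ 3j(1 1 2; 0 0 0)² = 2/15, sgn +1
Racah Σ t=0..0: t=0:+1/4 = 1/4
⇒ 3j(1 1 2; -1 1 0)² = 1/30, sgn +1
4πI² = N·(3j₀)²·(3jₘ)² = 1/5
I = +1·√(0.2/4π) = 0.12615663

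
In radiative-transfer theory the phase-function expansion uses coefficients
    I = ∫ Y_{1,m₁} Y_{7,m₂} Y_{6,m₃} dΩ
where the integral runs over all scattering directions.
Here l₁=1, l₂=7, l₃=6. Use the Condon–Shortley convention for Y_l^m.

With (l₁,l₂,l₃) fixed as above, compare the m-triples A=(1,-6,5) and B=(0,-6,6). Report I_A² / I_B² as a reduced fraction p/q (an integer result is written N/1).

Shared (l₁,l₂,l₃)=(1,7,6): N and (l;000)² cancel in I_A²/I_B².
A: Δ = 2!·0!·12!/15! = 1/1365; Racah Σ t=0..0: t=0:+1/79833600 = 1/79833600; ⇒ 3j(1 7 6; 1 -6 5)² = 2/35, sgn -1
B: Δ = 2!·0!·12!/15! = 1/1365; Racah Σ t=1..1: t=1:−1/479001600 = -1/479001600; ⇒ 3j(1 7 6; 0 -6 6)² = 1/105, sgn -1
I_A²/I_B² = (2/35)/(1/105) = 6/1

6/1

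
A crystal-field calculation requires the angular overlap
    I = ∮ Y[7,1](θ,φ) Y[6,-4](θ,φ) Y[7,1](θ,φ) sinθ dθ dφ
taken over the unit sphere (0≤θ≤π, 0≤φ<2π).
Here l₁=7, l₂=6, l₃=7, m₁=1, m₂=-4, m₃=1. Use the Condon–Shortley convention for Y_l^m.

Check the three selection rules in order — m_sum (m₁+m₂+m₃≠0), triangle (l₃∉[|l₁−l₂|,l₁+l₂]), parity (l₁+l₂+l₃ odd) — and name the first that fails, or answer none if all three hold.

m₁+m₂+m₃ = 1 − 4 + 1 = -2  ✗
triangle: |7−6|=1 ≤ l₃=7 ≤ 7+6=13
parity: l₁+l₂+l₃ = 20 is even

m_sum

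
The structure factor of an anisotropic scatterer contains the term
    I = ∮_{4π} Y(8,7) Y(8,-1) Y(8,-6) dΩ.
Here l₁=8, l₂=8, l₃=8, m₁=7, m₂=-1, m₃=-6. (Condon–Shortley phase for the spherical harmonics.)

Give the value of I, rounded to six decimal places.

Checks pass: Σm=0; 24 even; l₃=8∈[0,16].
(2·8+1)(2·8+1)(2·8+1) = 4913
Δ: 8! 8! 8! / 25! → 1/236637794250
sum: t=0:+1/65548320768000 t=1:−1/128024064000 t=2:+1/2985984000 t=3:−1/373248000 t=4:+1/191102976 t=5:−1/373248000 t=6:+1/2985984000 t=7:−1/128024064000 t=8:+1/65548320768000 = 11/20808990720
3j²(8 8 8; 0 0 0) = Δ·Π!·Σ² = 490/96577  (sign +1)
sum: t=0:+1/1024192512000 t=1:−1/292626432000 = -1/409677004800
3j²(8 8 8; 7 -1 -6) = Δ·Π!·Σ² = 78/7429  (sign -1)
combine: 4πI² = 4913·490/96577·78/7429 = 49980/190969
take √, sign -1: I = -0.14431509

-0.144315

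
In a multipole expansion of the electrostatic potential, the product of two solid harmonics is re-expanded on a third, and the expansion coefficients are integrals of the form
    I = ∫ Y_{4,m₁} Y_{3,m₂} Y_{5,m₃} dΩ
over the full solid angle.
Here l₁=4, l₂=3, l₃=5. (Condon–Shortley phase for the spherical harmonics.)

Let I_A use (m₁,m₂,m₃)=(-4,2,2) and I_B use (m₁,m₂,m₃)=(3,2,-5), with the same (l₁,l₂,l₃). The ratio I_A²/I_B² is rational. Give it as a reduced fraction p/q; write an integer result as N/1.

Same 4,3,5: normalisation and zero-m 3j drop out of the ratio.
A: Δ: 2! 6! 4! / 13! → 1/180180; sum: t=2:+1/8640 = 1/8640; 3j²(4 3 5; -4 2 2) = Δ·Π!·Σ² = 14/1287  (sign -1)
B: Δ: 2! 6! 4! / 13! → 1/180180; sum: t=1:−1/17280 = -1/17280; 3j²(4 3 5; 3 2 -5) = Δ·Π!·Σ² = 35/858  (sign -1)
I_A²/I_B² = (14/1287)/(35/858) = 4/15

4/15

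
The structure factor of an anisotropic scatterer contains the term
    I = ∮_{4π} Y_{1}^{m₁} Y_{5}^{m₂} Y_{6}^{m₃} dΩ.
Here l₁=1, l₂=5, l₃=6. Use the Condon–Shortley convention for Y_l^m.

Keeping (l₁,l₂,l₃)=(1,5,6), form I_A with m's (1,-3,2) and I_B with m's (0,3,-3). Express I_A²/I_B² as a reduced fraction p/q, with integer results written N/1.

Same 1,5,6: normalisation and zero-m 3j drop out of the ratio.
A: Δ: 0! 2! 10! / 13! → 1/858; sum: t=0:+1/161280 = 1/161280; 3j²(1 5 6; 1 -3 2) = Δ·Π!·Σ² = 1/143  (sign +1)
B: Δ: 0! 2! 10! / 13! → 1/858; sum: t=0:+1/80640 = 1/80640; 3j²(1 5 6; 0 3 -3) = Δ·Π!·Σ² = 9/286  (sign -1)
I_A²/I_B² = (1/143)/(9/286) = 2/9

2/9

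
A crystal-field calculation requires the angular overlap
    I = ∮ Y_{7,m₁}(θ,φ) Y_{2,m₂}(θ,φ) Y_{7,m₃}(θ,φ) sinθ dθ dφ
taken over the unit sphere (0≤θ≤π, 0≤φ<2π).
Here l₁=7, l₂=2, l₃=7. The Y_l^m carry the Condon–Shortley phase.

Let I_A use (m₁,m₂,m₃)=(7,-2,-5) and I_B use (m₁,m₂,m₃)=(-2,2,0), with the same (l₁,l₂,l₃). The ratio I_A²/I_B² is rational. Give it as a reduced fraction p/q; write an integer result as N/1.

l's match ⇒ only the (l;m) 3-j factors differ between A and B.
A: triangle coeff Δ(7,2,7) = 1/185640; Σ_t [0,0]: t=0:+1/1916006400 = 1/1916006400; (3j)²=1/340 [(7 2 7; 7 -2 -5)], sign=+1
B: triangle coeff Δ(7,2,7) = 1/185640; Σ_t [2,2]: t=2:+1/2419200 = 1/2419200; (3j)²=27/1105 [(7 2 7; -2 2 0)], sign=-1
I_A²/I_B² = (1/340)/(27/1105) = 13/108

13/108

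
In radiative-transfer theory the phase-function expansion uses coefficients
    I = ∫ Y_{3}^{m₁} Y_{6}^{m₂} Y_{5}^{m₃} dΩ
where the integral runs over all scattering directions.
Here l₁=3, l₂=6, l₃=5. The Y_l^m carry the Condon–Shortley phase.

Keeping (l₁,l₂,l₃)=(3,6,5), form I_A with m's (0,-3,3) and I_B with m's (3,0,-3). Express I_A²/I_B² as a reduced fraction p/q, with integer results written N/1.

l's match ⇒ only the (l;m) 3-j factors differ between A and B.
A: triangle coeff Δ(3,6,5) = 1/675675; Σ_t [1,3]: t=1:−1/17280 t=2:+1/20160 t=3:−1/483840 = -1/96768; (3j)²=1/1001 [(3 6 5; 0 -3 3)], sign=-1
B: triangle coeff Δ(3,6,5) = 1/675675; Σ_t [0,0]: t=0:+1/69120 = 1/69120; (3j)²=4/429 [(3 6 5; 3 0 -3)], sign=+1
I_A²/I_B² = (1/1001)/(4/429) = 3/28

3/28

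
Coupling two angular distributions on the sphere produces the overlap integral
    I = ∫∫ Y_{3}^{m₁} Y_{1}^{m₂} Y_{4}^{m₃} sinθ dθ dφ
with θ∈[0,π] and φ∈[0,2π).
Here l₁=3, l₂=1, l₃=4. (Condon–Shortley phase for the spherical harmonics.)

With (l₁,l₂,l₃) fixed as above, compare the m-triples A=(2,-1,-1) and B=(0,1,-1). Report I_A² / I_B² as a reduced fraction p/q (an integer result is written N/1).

Same 3,1,4: normalisation and zero-m 3j drop out of the ratio.
A: Δ: 0! 6! 2! / 9! → 1/252; sum: t=0:+1/240 = 1/240; 3j²(3 1 4; 2 -1 -1) = Δ·Π!·Σ² = 1/84  (sign -1)
B: Δ: 0! 6! 2! / 9! → 1/252; sum: t=0:+1/72 = 1/72; 3j²(3 1 4; 0 1 -1) = Δ·Π!·Σ² = 5/126  (sign -1)
I_A²/I_B² = (1/84)/(5/126) = 3/10

3/10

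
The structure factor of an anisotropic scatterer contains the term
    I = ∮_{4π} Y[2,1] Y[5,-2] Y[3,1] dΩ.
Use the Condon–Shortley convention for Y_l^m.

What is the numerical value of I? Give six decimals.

0.245532

Checks pass: Σm=0; 10 even; l₃=3∈[3,7].
(2·2+1)(2·5+1)(2·3+1) = 385
Δ: 4! 0! 6! / 11! → 1/2310
sum: t=2:+1/144 = 1/144
3j²(2 5 3; 0 0 0) = Δ·Π!·Σ² = 10/231  (sign -1)
sum: t=1:−1/288 = -1/288
3j²(2 5 3; 1 -2 1) = Δ·Π!·Σ² = 1/22  (sign -1)
combine: 4πI² = 385·10/231·1/22 = 25/33
take √, sign +1: I = 0.24553200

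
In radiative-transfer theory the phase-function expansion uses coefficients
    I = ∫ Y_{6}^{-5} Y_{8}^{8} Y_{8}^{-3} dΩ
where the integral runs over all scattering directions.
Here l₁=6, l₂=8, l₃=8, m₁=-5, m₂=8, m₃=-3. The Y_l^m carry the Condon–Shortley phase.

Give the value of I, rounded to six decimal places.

Checks pass: Σm=0; 22 even; l₃=8∈[2,14].
(2·6+1)(2·8+1)(2·8+1) = 3757
Δ: 6! 6! 10! / 23! → 1/13742520792
sum: t=0:+1/41803776000 t=1:−1/435456000 t=2:+1/39813120 t=3:−1/18662400 t=4:+1/39813120 t=5:−1/435456000 t=6:+1/41803776000 = -11/1393459200
3j²(6 8 8; 0 0 0) = Δ·Π!·Σ² = 600/96577  (sign -1)
sum: t=6:+1/313528320000 = 1/313528320000
3j²(6 8 8; -5 8 -3) = Δ·Π!·Σ² = 22/7429  (sign -1)
combine: 4πI² = 3757·600/96577·22/7429 = 13200/190969
take √, sign +1: I = 0.07416527

0.074165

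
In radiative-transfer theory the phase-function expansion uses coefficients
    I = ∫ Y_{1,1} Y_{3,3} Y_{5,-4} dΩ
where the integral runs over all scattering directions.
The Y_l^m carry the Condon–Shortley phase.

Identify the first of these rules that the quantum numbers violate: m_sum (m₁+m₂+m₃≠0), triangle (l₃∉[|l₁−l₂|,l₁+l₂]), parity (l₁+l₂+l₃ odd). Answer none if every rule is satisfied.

triangle

azimuthal sum: 1 + 3 − 4 = 0  ✓
2 ≤ 5 ≤ 4 (triangle on l)  ✗
L = 1 + 3 + 5 = 9 (odd)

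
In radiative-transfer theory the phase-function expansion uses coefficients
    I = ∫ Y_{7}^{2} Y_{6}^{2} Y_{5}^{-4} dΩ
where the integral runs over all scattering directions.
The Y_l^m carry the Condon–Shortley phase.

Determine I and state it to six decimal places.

Rules hold: Σm=0, L=18 even, 1≤5≤13.
N = 15·13·11 = 2145
Δ = 8!·6!·4!/19! = 1/174594420
Racah Σ t=2..6: t=2:+1/4147200 t=3:−1/207360 t=4:+1/82944 t=5:−1/207360 t=6:+1/4147200 = 1/345600
⇒ 3j(7 6 5; 0 0 0)² = 420/46189, sgn -1
Racah Σ t=4..5: t=4:+1/1658880 t=5:−1/3110400 = 7/24883200
⇒ 3j(7 6 5; 2 2 -4)² = 4802/692835, sgn -1
4πI² = N·(3j₀)²·(3jₘ)² = 2016840/14919047
I = +1·√(0.135186/4π) = 0.10371946

0.103719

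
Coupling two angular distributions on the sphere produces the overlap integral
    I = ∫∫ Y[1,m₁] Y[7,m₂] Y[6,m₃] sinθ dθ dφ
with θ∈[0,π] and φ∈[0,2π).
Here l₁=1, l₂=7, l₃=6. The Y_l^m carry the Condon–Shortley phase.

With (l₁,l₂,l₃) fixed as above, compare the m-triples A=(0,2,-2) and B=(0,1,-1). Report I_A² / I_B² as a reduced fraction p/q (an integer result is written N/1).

15/16

l's match ⇒ only the (l;m) 3-j factors differ between A and B.
A: triangle coeff Δ(1,7,6) = 1/1365; Σ_t [1,1]: t=1:−1/967680 = -1/967680; (3j)²=3/91 [(1 7 6; 0 2 -2)], sign=-1
B: triangle coeff Δ(1,7,6) = 1/1365; Σ_t [1,1]: t=1:−1/604800 = -1/604800; (3j)²=16/455 [(1 7 6; 0 1 -1)], sign=+1
I_A²/I_B² = (3/91)/(16/455) = 15/16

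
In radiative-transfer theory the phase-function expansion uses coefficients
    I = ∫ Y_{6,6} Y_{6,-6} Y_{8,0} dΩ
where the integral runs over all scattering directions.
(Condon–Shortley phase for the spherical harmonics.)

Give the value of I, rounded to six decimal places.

Rules hold: Σm=0, L=20 even, 0≤8≤12.
N = 13·13·17 = 2873
Δ = 4!·8!·8!/21! = 1/1309458150
Racah Σ t=0..4: t=0:+1/49766400 t=1:−1/3110400 t=2:+1/1327104 t=3:−1/3110400 t=4:+1/49766400 = 1/6635520
⇒ 3j(6 6 8; 0 0 0)² = 350/46189, sgn +1
Racah Σ t=0..0: t=0:+1/39016857600 = 1/39016857600
⇒ 3j(6 6 8; 6 -6 0)² = 11/58786, sgn +1
4πI² = N·(3j₀)²·(3jₘ)² = 25/6137
I = +1·√(0.00407365/4π) = 0.01800475

0.018005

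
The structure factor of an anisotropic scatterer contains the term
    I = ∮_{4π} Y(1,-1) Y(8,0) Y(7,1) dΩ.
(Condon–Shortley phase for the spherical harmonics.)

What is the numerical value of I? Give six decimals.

0.161907

Checks pass: Σm=0; 16 even; l₃=7∈[7,9].
(2·1+1)(2·8+1)(2·7+1) = 765
Δ: 2! 0! 14! / 17! → 1/2040
sum: t=1:−1/25401600 = -1/25401600
3j²(1 8 7; 0 0 0) = Δ·Π!·Σ² = 8/255  (sign +1)
sum: t=2:+1/58060800 = 1/58060800
3j²(1 8 7; -1 0 1) = Δ·Π!·Σ² = 7/510  (sign +1)
combine: 4πI² = 765·8/255·7/510 = 28/85
take √, sign +1: I = 0.16190663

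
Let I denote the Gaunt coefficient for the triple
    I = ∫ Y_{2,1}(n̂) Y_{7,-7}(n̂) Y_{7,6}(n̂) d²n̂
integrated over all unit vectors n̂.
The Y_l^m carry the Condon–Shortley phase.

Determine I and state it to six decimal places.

-0.170036

m-sum 0 ✓  L=16 even ✓  5≤7≤9 ✓
Π(2lᵢ+1) = 5×15×15 = 1125
triangle coeff Δ(2,7,7) = 1/185640
Σ_t [0,2]: t=0:+1/2419200 t=1:−1/518400 t=2:+1/2419200 = -1/907200
(3j)²=56/3315 [(2 7 7; 0 0 0)], sign=+1
Σ_t [0,0]: t=0:+1/958003200 = 1/958003200
(3j)²=13/680 [(2 7 7; 1 -7 6)], sign=-1
⇒ 4πI² = 105/289
I = (-1)√(105/289/(4π)) = -0.17003597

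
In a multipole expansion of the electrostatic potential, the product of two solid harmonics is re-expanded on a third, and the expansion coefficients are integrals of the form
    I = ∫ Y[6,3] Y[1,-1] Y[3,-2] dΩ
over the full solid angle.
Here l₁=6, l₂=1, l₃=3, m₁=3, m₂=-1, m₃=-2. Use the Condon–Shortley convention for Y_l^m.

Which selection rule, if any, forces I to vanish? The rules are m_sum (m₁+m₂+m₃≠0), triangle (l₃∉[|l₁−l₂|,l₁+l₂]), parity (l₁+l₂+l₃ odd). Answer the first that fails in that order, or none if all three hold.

triangle

Σmᵢ = 0  ✓
l₃∈[|l₁−l₂|,l₁+l₂]=[5,7], have l₃=3  ✗
Σlᵢ = 10 ⇒ even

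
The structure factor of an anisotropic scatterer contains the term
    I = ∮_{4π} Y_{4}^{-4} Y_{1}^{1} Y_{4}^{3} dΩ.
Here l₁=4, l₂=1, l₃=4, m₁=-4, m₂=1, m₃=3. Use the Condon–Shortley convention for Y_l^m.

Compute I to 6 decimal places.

l₁+l₂+l₃=9 is odd: 3j(l;000)=0 ⇒ I=0

0.000000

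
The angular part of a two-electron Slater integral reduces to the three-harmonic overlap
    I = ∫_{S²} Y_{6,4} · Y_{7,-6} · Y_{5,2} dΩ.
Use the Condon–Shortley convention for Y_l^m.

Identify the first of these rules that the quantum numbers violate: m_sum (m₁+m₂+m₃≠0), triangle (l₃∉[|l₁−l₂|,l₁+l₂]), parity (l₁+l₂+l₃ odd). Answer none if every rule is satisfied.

m₁+m₂+m₃ = 4 − 6 + 2 = 0  ✓
triangle: |6−7|=1 ≤ l₃=5 ≤ 6+7=13  ✓
parity: l₁+l₂+l₃ = 18 is even  ✓

none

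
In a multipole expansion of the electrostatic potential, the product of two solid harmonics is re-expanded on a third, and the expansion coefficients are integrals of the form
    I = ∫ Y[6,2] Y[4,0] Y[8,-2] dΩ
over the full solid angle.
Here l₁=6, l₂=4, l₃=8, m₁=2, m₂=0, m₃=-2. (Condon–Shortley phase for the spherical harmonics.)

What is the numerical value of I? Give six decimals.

Checks pass: Σm=0; 18 even; l₃=8∈[2,10].
(2·6+1)(2·4+1)(2·8+1) = 1989
Δ: 2! 10! 6! / 19! → 1/23279256
sum: t=0:+1/1658880 t=1:−1/518400 t=2:+1/1658880 = -1/1382400
3j²(6 4 8; 0 0 0) = Δ·Π!·Σ² = 504/46189  (sign -1)
sum: t=0:+1/1658880 t=1:−1/1088640 t=2:+1/7741440 = -13/69672960
3j²(6 4 8; 2 0 -2) = Δ·Π!·Σ² = 325/149226  (sign -1)
combine: 4πI² = 1989·504/46189·325/149226 = 35100/742577
take √, sign +1: I = 0.06133069

0.061331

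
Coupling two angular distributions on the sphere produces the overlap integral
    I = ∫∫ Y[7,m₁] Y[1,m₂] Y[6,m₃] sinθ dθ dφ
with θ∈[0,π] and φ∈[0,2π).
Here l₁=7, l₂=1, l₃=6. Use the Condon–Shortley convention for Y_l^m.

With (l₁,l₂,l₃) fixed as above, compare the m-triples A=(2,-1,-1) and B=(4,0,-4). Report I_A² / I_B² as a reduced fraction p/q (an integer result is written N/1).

12/11

Same 7,1,6: normalisation and zero-m 3j drop out of the ratio.
A: Δ: 2! 12! 0! / 15! → 1/1365; sum: t=0:+1/1209600 = 1/1209600; 3j²(7 1 6; 2 -1 -1) = Δ·Π!·Σ² = 12/455  (sign -1)
B: Δ: 2! 12! 0! / 15! → 1/1365; sum: t=1:−1/7257600 = -1/7257600; 3j²(7 1 6; 4 0 -4) = Δ·Π!·Σ² = 11/455  (sign -1)
I_A²/I_B² = (12/455)/(11/455) = 12/11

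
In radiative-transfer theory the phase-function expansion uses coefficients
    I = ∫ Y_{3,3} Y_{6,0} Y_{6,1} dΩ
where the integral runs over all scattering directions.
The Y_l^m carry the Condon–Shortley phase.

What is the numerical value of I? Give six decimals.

3 + 0 + 1 = 4 ≠ 0: azimuthal integral kills it; I = 0

0.000000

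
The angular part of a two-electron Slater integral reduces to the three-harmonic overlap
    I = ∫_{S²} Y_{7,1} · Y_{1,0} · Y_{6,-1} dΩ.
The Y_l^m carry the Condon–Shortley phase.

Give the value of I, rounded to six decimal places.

m-sum 0 ✓  L=14 even ✓  6≤6≤8 ✓
Π(2lᵢ+1) = 15×3×13 = 585
triangle coeff Δ(7,1,6) = 1/1365
Σ_t [1,1]: t=1:−1/518400 = -1/518400
(3j)²=7/195 [(7 1 6; 0 0 0)], sign=-1
Σ_t [1,1]: t=1:−1/604800 = -1/604800
(3j)²=16/455 [(7 1 6; 1 0 -1)], sign=+1
⇒ 4πI² = 48/65
I = (-1)√(48/65/(4π)) = -0.24241473

-0.242415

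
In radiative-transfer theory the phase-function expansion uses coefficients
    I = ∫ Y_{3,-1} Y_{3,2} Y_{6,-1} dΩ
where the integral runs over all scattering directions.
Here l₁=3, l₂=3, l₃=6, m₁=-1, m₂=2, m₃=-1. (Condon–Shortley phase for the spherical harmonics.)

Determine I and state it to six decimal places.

-0.121471

m-sum 0 ✓  L=12 even ✓  0≤6≤6 ✓
Π(2lᵢ+1) = 7×7×13 = 637
triangle coeff Δ(3,3,6) = 1/12012
Σ_t [0,0]: t=0:+1/1296 = 1/1296
(3j)²=100/3003 [(3 3 6; 0 0 0)], sign=+1
Σ_t [0,0]: t=0:+1/5760 = 1/5760
(3j)²=5/572 [(3 3 6; -1 2 -1)], sign=-1
⇒ 4πI² = 875/4719
I = (-1)√(875/4719/(4π)) = -0.12147142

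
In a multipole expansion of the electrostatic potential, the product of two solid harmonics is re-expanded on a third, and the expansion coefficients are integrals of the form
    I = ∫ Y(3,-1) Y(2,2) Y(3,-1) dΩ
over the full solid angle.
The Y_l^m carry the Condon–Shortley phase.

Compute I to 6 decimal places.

Rules hold: Σm=0, L=8 even, 1≤3≤5.
N = 7·5·7 = 245
Δ = 2!·4!·2!/9! = 1/3780
Racah Σ t=0..2: t=0:+1/24 t=1:−1/4 t=2:+1/24 = -1/6
⇒ 3j(3 2 3; 0 0 0)² = 4/105, sgn +1
Racah Σ t=2..2: t=2:+1/16 = 1/16
⇒ 3j(3 2 3; -1 2 -1)² = 2/35, sgn +1
4πI² = N·(3j₀)²·(3jₘ)² = 8/15
I = +1·√(0.533333/4π) = 0.20601291

0.206013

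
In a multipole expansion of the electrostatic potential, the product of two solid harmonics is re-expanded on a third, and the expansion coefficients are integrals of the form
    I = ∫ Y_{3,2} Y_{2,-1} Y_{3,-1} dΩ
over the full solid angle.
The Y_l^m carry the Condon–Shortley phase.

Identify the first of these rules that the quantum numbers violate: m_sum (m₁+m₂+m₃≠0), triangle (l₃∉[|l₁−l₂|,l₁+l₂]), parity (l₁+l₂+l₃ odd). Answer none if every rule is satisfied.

m₁+m₂+m₃ = 2 − 1 − 1 = 0  ✓
triangle: |3−2|=1 ≤ l₃=3 ≤ 3+2=5  ✓
parity: l₁+l₂+l₃ = 8 is even  ✓

none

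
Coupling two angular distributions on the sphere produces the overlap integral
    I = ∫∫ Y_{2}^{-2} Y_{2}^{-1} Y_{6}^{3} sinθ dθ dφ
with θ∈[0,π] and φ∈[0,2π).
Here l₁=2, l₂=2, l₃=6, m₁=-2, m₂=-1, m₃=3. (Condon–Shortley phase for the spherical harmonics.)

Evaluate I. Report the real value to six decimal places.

0.000000

l₃=6 ∉ [0,4] — triangle fails ⇒ I = 0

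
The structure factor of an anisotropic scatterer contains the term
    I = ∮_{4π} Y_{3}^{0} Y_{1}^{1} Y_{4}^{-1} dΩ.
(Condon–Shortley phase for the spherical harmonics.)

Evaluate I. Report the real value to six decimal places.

m-sum 0 ✓  L=8 even ✓  2≤4≤4 ✓
Π(2lᵢ+1) = 7×3×9 = 189
triangle coeff Δ(3,1,4) = 1/252
Σ_t [0,0]: t=0:+1/36 = 1/36
(3j)²=4/63 [(3 1 4; 0 0 0)], sign=+1
Σ_t [0,0]: t=0:+1/72 = 1/72
(3j)²=5/126 [(3 1 4; 0 1 -1)], sign=-1
⇒ 4πI² = 10/21
I = (-1)√(10/21/(4π)) = -0.19466390

-0.194664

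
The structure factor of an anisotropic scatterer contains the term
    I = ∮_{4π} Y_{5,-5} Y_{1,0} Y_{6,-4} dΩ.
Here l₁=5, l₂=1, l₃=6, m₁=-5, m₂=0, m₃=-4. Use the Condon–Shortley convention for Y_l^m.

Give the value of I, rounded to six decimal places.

Σmᵢ = -9 ≠ 0, so the φ-integral vanishes; I = 0

0.000000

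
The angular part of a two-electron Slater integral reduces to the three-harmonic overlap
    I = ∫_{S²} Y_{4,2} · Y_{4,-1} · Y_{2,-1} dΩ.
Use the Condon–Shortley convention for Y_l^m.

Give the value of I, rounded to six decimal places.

0.127700

m-sum 0 ✓  L=10 even ✓  0≤2≤8 ✓
Π(2lᵢ+1) = 9×9×5 = 405
triangle coeff Δ(4,4,2) = 1/13860
Σ_t [2,4]: t=2:+1/192 t=3:−1/36 t=4:+1/192 = -5/288
(3j)²=20/693 [(4 4 2; 0 0 0)], sign=-1
Σ_t [1,2]: t=1:−1/240 t=2:+1/96 = 1/160
(3j)²=27/1540 [(4 4 2; 2 -1 -1)], sign=-1
⇒ 4πI² = 1215/5929
I = (+1)√(1215/5929/(4π)) = 0.12770047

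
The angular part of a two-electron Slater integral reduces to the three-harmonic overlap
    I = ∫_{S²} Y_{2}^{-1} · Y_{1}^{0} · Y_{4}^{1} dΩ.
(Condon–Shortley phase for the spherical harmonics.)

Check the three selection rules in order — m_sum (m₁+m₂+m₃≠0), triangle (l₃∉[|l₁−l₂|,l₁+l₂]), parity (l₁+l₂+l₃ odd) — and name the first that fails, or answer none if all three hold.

Σmᵢ = 0  ✓
l₃∈[|l₁−l₂|,l₁+l₂]=[1,3], have l₃=4  ✗
Σlᵢ = 7 ⇒ odd

triangle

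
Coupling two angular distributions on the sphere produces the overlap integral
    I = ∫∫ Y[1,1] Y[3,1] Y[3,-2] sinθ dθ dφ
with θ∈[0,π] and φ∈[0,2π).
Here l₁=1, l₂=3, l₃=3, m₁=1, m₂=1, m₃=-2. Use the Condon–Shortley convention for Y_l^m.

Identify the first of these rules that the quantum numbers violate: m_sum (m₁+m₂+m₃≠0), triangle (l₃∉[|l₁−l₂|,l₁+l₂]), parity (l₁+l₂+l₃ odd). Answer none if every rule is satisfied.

azimuthal sum: 1 + 1 − 2 = 0  ✓
2 ≤ 3 ≤ 4 (triangle on l)  ✓
L = 1 + 3 + 3 = 7 (odd)  ✗

parity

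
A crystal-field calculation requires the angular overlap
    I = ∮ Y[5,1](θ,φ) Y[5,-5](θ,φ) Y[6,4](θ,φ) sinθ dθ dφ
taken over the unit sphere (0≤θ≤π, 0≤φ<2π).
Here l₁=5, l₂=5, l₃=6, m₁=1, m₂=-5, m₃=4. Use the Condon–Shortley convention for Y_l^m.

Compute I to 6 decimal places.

0.178246

Rules hold: Σm=0, L=16 even, 0≤6≤10.
N = 11·11·13 = 1573
Δ = 4!·6!·6!/17! = 1/28588560
Racah Σ t=0..4: t=0:+1/345600 t=1:−1/13824 t=2:+1/5184 t=3:−1/13824 t=4:+1/345600 = 7/129600
⇒ 3j(5 5 6; 0 0 0)² = 80/7293, sgn +1
Racah Σ t=0..0: t=0:+1/829440 = 1/829440
⇒ 3j(5 5 6; 1 -5 4)² = 225/9724, sgn +1
4πI² = N·(3j₀)²·(3jₘ)² = 1500/3757
I = +1·√(0.399255/4π) = 0.17824613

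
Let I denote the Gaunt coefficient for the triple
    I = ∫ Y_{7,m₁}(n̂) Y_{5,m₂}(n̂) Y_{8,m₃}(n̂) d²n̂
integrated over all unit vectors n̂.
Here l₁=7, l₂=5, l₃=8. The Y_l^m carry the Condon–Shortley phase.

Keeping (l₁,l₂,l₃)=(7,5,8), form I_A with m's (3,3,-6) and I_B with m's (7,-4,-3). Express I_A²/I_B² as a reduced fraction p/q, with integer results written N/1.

Shared (l₁,l₂,l₃)=(7,5,8): N and (l;000)² cancel in I_A²/I_B².
A: Δ = 4!·10!·6!/21! = 1/814773960; Racah Σ t=2..4: t=2:+1/232243200 t=3:−1/261273600 t=4:+1/4180377600 = 1/1393459200; ⇒ 3j(7 5 8; 3 3 -6)² = 1/1292, sgn +1
B: Δ = 4!·10!·6!/21! = 1/814773960; Racah Σ t=0..0: t=0:+1/10450944000 = 1/10450944000; ⇒ 3j(7 5 8; 7 -4 -3)² = 11/6460, sgn -1
I_A²/I_B² = (1/1292)/(11/6460) = 5/11

5/11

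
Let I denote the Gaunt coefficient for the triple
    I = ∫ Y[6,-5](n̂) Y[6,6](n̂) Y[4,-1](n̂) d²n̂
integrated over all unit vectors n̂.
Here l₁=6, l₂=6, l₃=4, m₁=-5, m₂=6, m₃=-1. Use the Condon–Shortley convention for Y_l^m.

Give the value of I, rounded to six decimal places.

Checks pass: Σm=0; 16 even; l₃=4∈[0,12].
(2·6+1)(2·6+1)(2·4+1) = 1521
Δ: 8! 4! 4! / 17! → 1/15315300
sum: t=2:+1/829440 t=3:−1/25920 t=4:+1/9216 t=5:−1/25920 t=6:+1/829440 = 7/207360
3j²(6 6 4; 0 0 0) = Δ·Π!·Σ² = 28/2431  (sign +1)
sum: t=8:+1/5806080 = 1/5806080
3j²(6 6 4; -5 6 -1) = Δ·Π!·Σ² = 165/6188  (sign -1)
combine: 4πI² = 1521·28/2431·165/6188 = 135/289
take √, sign -1: I = -0.19280266

-0.192803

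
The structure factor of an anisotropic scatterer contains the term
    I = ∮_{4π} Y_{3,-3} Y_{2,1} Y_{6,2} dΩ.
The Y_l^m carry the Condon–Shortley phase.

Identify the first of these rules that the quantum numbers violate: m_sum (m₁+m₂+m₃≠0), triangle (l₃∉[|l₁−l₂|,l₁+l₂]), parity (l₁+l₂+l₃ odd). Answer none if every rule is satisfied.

Σmᵢ = 0  ✓
l₃∈[|l₁−l₂|,l₁+l₂]=[1,5], have l₃=6  ✗
Σlᵢ = 11 ⇒ odd

triangle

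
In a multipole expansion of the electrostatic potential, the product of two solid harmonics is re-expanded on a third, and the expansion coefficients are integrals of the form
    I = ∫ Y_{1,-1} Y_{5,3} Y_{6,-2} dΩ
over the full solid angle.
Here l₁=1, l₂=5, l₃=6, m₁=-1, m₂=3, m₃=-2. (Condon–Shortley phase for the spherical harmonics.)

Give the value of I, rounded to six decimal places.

m-sum 0 ✓  L=12 even ✓  4≤6≤6 ✓
Π(2lᵢ+1) = 3×11×13 = 429
triangle coeff Δ(1,5,6) = 1/858
Σ_t [0,0]: t=0:+1/14400 = 1/14400
(3j)²=6/143 [(1 5 6; 0 0 0)], sign=+1
Σ_t [0,0]: t=0:+1/161280 = 1/161280
(3j)²=1/143 [(1 5 6; -1 3 -2)], sign=+1
⇒ 4πI² = 18/143
I = (+1)√(18/143/(4π)) = 0.10008369

0.100084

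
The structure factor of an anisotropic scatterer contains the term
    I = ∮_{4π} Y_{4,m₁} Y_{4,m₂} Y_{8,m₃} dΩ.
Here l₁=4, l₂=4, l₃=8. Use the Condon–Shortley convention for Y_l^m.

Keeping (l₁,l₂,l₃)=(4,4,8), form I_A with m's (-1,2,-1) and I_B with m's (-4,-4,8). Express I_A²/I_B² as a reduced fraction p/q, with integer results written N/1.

Same 4,4,8: normalisation and zero-m 3j drop out of the ratio.
A: Δ: 0! 8! 8! / 17! → 1/218790; sum: t=0:+1/1036800 = 1/1036800; 3j²(4 4 8; -1 2 -1) = Δ·Π!·Σ² = 98/12155  (sign -1)
B: Δ: 0! 8! 8! / 17! → 1/218790; sum: t=0:+1/1625702400 = 1/1625702400; 3j²(4 4 8; -4 -4 8) = Δ·Π!·Σ² = 1/17  (sign +1)
I_A²/I_B² = (98/12155)/(1/17) = 98/715

98/715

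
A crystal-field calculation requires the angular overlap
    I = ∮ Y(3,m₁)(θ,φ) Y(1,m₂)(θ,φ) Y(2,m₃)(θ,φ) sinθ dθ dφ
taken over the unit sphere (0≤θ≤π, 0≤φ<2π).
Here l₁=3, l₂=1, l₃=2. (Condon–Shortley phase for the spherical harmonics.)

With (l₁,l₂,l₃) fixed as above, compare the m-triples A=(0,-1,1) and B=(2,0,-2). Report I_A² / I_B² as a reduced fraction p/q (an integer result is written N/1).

3/5

l's match ⇒ only the (l;m) 3-j factors differ between A and B.
A: triangle coeff Δ(3,1,2) = 1/105; Σ_t [0,0]: t=0:+1/12 = 1/12; (3j)²=1/35 [(3 1 2; 0 -1 1)], sign=-1
B: triangle coeff Δ(3,1,2) = 1/105; Σ_t [1,1]: t=1:−1/24 = -1/24; (3j)²=1/21 [(3 1 2; 2 0 -2)], sign=-1
I_A²/I_B² = (1/35)/(1/21) = 3/5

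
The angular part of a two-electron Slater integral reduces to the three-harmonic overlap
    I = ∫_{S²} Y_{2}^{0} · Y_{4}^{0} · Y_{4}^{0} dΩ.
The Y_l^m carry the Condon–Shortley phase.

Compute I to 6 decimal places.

0.163840

m-sum 0 ✓  L=10 even ✓  2≤4≤6 ✓
Π(2lᵢ+1) = 5×9×9 = 405
triangle coeff Δ(2,4,4) = 1/13860
Σ_t [0,2]: t=0:+1/192 t=1:−1/36 t=2:+1/192 = -5/288
(3j)²=20/693 [(2 4 4; 0 0 0)], sign=-1
(m-triple is (0,0,0) — same symbol as above.)
⇒ 4πI² = 2000/5929
I = (+1)√(2000/5929/(4π)) = 0.16383977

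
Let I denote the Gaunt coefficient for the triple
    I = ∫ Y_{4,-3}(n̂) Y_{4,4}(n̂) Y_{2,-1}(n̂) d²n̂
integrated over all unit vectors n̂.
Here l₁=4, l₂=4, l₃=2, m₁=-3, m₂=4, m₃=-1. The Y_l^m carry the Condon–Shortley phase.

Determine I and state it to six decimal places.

0.198645

Rules hold: Σm=0, L=10 even, 0≤2≤8.
N = 9·9·5 = 405
Δ = 6!·2!·2!/11! = 1/13860
Racah Σ t=2..4: t=2:+1/192 t=3:−1/36 t=4:+1/192 = -5/288
⇒ 3j(4 4 2; 0 0 0)² = 20/693, sgn -1
Racah Σ t=6..6: t=6:+1/1440 = 1/1440
⇒ 3j(4 4 2; -3 4 -1)² = 7/165, sgn -1
4πI² = N·(3j₀)²·(3jₘ)² = 60/121
I = +1·√(0.495868/4π) = 0.19864517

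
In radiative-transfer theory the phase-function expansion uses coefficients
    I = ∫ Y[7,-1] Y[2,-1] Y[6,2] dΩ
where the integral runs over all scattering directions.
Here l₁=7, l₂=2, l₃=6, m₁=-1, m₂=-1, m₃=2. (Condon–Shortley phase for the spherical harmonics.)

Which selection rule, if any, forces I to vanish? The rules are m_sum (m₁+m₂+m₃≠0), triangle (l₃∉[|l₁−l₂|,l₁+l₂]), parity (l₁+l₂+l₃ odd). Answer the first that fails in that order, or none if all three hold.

Σmᵢ = 0  ✓
l₃∈[|l₁−l₂|,l₁+l₂]=[5,9], have l₃=6  ✓
Σlᵢ = 15 ⇒ odd  ✗

parity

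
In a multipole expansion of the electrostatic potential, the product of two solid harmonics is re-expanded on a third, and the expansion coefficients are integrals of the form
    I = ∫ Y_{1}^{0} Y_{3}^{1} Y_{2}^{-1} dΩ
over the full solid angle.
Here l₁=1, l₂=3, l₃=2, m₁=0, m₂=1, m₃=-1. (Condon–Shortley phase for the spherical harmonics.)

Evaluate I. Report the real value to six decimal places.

Rules hold: Σm=0, L=6 even, 2≤2≤4.
N = 3·7·5 = 105
Δ = 2!·0!·4!/7! = 1/105
Racah Σ t=1..1: t=1:−1/4 = -1/4
⇒ 3j(1 3 2; 0 0 0)² = 3/35, sgn -1
Racah Σ t=1..1: t=1:−1/6 = -1/6
⇒ 3j(1 3 2; 0 1 -1)² = 8/105, sgn +1
4πI² = N·(3j₀)²·(3jₘ)² = 24/35
I = -1·√(0.685714/4π) = -0.23359668

-0.233597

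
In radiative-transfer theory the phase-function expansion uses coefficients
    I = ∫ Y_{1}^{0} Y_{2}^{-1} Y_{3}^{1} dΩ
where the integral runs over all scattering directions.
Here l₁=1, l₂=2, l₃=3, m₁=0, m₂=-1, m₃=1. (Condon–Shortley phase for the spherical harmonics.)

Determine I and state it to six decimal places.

-0.233597

m-sum 0 ✓  L=6 even ✓  1≤3≤3 ✓
Π(2lᵢ+1) = 3×5×7 = 105
triangle coeff Δ(1,2,3) = 1/105
Σ_t [0,0]: t=0:+1/4 = 1/4
(3j)²=3/35 [(1 2 3; 0 0 0)], sign=-1
Σ_t [0,0]: t=0:+1/6 = 1/6
(3j)²=8/105 [(1 2 3; 0 -1 1)], sign=+1
⇒ 4πI² = 24/35
I = (-1)√(24/35/(4π)) = -0.23359668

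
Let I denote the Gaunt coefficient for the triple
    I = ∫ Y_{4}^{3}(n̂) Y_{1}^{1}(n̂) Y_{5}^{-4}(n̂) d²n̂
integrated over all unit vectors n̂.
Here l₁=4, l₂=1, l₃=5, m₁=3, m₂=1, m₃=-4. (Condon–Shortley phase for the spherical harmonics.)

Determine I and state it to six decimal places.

0.294638

Rules hold: Σm=0, L=10 even, 3≤5≤5.
N = 9·3·11 = 297
Δ = 0!·8!·2!/11! = 1/495
Racah Σ t=0..0: t=0:+1/576 = 1/576
⇒ 3j(4 1 5; 0 0 0)² = 5/99, sgn -1
Racah Σ t=0..0: t=0:+1/10080 = 1/10080
⇒ 3j(4 1 5; 3 1 -4)² = 4/55, sgn -1
4πI² = N·(3j₀)²·(3jₘ)² = 12/11
I = +1·√(1.09091/4π) = 0.29463840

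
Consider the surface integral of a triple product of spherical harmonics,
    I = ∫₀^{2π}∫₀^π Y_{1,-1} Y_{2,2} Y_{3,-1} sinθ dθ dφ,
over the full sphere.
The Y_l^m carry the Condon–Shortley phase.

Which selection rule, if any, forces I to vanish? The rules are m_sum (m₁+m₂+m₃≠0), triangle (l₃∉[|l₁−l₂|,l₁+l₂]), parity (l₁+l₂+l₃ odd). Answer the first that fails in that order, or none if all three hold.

none

azimuthal sum: -1 + 2 − 1 = 0  ✓
1 ≤ 3 ≤ 3 (triangle on l)  ✓
L = 1 + 2 + 3 = 6 (even)  ✓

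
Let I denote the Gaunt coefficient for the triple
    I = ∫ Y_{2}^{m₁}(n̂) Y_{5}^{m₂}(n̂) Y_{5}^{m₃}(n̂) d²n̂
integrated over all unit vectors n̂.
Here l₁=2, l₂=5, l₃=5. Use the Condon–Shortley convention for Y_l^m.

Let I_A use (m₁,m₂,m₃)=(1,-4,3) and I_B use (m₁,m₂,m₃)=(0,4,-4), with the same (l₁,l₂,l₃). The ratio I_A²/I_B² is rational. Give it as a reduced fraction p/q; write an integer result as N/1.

Same 2,5,5: normalisation and zero-m 3j drop out of the ratio.
A: Δ: 2! 2! 8! / 13! → 1/38610; sum: t=0:+1/10080 t=1:−1/80640 = 1/11520; 3j²(2 5 5; 1 -4 3) = Δ·Π!·Σ² = 49/1430  (sign +1)
B: Δ: 2! 2! 8! / 13! → 1/38610; sum: t=1:−1/40320 t=2:+1/20160 = 1/40320; 3j²(2 5 5; 0 4 -4) = Δ·Π!·Σ² = 6/715  (sign -1)
I_A²/I_B² = (49/1430)/(6/715) = 49/12

49/12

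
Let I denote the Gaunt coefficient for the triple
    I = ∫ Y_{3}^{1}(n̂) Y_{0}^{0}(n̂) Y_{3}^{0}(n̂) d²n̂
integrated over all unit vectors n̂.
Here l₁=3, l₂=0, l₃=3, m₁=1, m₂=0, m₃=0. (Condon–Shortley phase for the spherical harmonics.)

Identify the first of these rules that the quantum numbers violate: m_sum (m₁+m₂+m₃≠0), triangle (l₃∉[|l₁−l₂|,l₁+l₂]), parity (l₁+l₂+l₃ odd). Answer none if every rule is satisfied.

m_sum

azimuthal sum: 1 + 0 + 0 = 1  ✗
3 ≤ 3 ≤ 3 (triangle on l)
L = 3 + 0 + 3 = 6 (even)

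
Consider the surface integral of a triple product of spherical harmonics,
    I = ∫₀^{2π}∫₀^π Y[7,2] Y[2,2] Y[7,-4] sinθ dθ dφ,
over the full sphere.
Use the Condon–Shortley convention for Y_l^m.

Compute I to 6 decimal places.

m-sum 0 ✓  L=16 even ✓  5≤7≤9 ✓
Π(2lᵢ+1) = 15×5×15 = 1125
triangle coeff Δ(7,2,7) = 1/185640
Σ_t [0,2]: t=0:+1/2419200 t=1:−1/518400 t=2:+1/2419200 = -1/907200
(3j)²=56/3315 [(7 2 7; 0 0 0)], sign=+1
Σ_t [2,2]: t=2:+1/8709120 = 1/8709120
(3j)²=55/3094 [(7 2 7; 2 2 -4)], sign=-1
⇒ 4πI² = 16500/48841
I = (-1)√(16500/48841/(4π)) = -0.16396259

-0.163963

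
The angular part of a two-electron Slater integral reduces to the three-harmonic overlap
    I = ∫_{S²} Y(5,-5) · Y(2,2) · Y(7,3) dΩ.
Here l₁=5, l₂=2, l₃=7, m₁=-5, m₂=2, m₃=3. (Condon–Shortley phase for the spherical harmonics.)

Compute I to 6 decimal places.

m-sum 0 ✓  L=14 even ✓  3≤7≤7 ✓
Π(2lᵢ+1) = 11×5×15 = 825
triangle coeff Δ(5,2,7) = 1/15015
Σ_t [0,0]: t=0:+1/57600 = 1/57600
(3j)²=21/715 [(5 2 7; 0 0 0)], sign=-1
Σ_t [0,0]: t=0:+1/87091200 = 1/87091200
(3j)²=1/15015 [(5 2 7; -5 2 3)], sign=+1
⇒ 4πI² = 3/1859
I = (-1)√(3/1859/(4π)) = -0.01133225

-0.011332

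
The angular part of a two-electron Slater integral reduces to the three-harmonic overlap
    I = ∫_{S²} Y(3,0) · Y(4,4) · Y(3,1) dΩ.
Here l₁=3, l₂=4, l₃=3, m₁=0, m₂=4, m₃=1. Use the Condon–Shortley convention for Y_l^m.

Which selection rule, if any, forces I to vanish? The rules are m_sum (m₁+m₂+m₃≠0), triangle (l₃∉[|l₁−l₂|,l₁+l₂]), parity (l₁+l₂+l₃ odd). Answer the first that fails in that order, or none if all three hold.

m_sum

azimuthal sum: 0 + 4 + 1 = 5  ✗
1 ≤ 3 ≤ 7 (triangle on l)
L = 3 + 4 + 3 = 10 (even)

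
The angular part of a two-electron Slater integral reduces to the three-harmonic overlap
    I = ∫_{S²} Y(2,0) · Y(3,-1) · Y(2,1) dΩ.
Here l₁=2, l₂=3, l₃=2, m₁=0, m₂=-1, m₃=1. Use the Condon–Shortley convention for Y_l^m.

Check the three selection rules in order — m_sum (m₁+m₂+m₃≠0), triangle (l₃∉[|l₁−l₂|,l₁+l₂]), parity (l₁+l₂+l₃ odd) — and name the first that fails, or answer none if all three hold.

parity

Σmᵢ = 0  ✓
l₃∈[|l₁−l₂|,l₁+l₂]=[1,5], have l₃=2  ✓
Σlᵢ = 7 ⇒ odd  ✗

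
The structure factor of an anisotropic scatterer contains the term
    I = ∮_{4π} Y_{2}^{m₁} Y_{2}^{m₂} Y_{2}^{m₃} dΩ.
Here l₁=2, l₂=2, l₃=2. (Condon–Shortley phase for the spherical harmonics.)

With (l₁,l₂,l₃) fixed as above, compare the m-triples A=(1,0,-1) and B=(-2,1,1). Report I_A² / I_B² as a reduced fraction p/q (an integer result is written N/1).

Same 2,2,2: normalisation and zero-m 3j drop out of the ratio.
A: Δ: 2! 2! 2! / 7! → 1/630; sum: t=0:+1/4 t=1:−1/2 = -1/4; 3j²(2 2 2; 1 0 -1) = Δ·Π!·Σ² = 1/70  (sign +1)
B: Δ: 2! 2! 2! / 7! → 1/630; sum: t=2:+1/4 = 1/4; 3j²(2 2 2; -2 1 1) = Δ·Π!·Σ² = 3/35  (sign -1)
I_A²/I_B² = (1/70)/(3/35) = 1/6

1/6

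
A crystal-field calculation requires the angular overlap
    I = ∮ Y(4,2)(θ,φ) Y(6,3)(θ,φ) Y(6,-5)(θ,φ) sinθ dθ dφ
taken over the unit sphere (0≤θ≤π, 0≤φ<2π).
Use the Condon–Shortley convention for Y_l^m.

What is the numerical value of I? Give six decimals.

-0.147064

Rules hold: Σm=0, L=16 even, 2≤6≤10.
N = 9·13·13 = 1521
Δ = 4!·4!·8!/17! = 1/15315300
Racah Σ t=0..4: t=0:+1/829440 t=1:−1/25920 t=2:+1/9216 t=3:−1/25920 t=4:+1/829440 = 7/207360
⇒ 3j(4 6 6; 0 0 0)² = 28/2431, sgn +1
Racah Σ t=1..2: t=1:−1/1451520 t=2:+1/483840 = 1/725760
⇒ 3j(4 6 6; 2 3 -5)² = 24/1547, sgn -1
4πI² = N·(3j₀)²·(3jₘ)² = 864/3179
I = -1·√(0.271784/4π) = -0.14706410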